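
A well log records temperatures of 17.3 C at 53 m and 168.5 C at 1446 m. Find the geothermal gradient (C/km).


dT = 168.5 - 17.3 = 151.2 C
dz = 1446 - 53 = 1393 m
gradient = dT/dz * 1000 = 151.2/1393 * 1000 = 108.5427 C/km

108.5427


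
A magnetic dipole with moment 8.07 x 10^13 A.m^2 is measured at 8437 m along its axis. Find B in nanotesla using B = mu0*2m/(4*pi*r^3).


m = 8.07 x 10^13 = 80700000000000 A.m^2
2m = 161400000000000 A.m^2
r^3 = 8437^3 = 600570709453
B = (4pi*10^-7) * 161400000000000 / (4*pi * 600570709453) * 1e9
= 202821221.715757 / 7546994115115.02 * 1e9
= 26874.4375 nT

26874.4375


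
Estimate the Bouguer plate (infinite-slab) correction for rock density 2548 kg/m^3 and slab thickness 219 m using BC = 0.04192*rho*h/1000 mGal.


BC = 0.04192 * rho * h / 1000
= 0.04192 * 2548 * 219 / 1000
= 23.3919 mGal

23.3919


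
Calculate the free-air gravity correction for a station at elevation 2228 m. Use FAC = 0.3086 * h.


FAC = 0.3086 * h
= 0.3086 * 2228
= 687.5608 mGal

687.5608


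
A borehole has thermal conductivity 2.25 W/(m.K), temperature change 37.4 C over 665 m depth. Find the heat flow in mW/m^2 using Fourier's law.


q = k * dT / dz * 1000
= 2.25 * 37.4 / 665 * 1000
= 0.126541 * 1000
= 126.5414 mW/m^2

126.5414


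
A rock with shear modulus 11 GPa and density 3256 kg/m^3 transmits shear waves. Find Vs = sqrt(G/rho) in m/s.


Convert G to Pa: G = 11e9 Pa
Compute G/rho = 11e9 / 3256 = 3378378.3784
Vs = sqrt(3378378.3784) = 1838.04 m/s

1838.04


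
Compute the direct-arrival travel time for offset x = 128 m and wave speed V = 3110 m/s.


t = x / V
= 128 / 3110
= 0.0412 s

0.0412


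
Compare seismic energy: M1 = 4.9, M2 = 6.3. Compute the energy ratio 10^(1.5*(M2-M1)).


M2 - M1 = 6.3 - 4.9 = 1.4
1.5 * 1.4 = 2.1
ratio = 10^2.1 = 125.89

125.89


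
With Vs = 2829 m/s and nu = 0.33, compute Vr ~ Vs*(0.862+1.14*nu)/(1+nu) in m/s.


Numerator factor = 0.862 + 1.14*0.33 = 1.2382
Denominator = 1 + 0.33 = 1.33
Vr = 2829 * 1.2382 / 1.33 = 2633.74 m/s

2633.74


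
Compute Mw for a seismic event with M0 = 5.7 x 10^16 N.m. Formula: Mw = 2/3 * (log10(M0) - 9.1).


log10(M0) = log10(5.7 x 10^16) = 16.7559
Mw = 2/3 * (16.7559 - 9.1)
= 2/3 * 7.6559
= 5.1

5.1


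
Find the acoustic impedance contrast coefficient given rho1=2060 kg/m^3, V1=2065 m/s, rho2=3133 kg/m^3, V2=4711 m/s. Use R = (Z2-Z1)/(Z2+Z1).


Z1 = 2060 * 2065 = 4253900
Z2 = 3133 * 4711 = 14759563
R = (14759563 - 4253900) / (14759563 + 4253900) = 10505663 / 19013463 = 0.5525

0.5525


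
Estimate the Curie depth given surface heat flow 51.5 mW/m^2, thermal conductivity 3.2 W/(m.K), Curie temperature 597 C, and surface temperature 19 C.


T_Curie - T_surf = 597 - 19 = 578 C
Convert q to W/m^2: 51.5 mW/m^2 = 0.0515 W/m^2
d = 578 * 3.2 / 0.0515 = 35914.56 m

35914.56


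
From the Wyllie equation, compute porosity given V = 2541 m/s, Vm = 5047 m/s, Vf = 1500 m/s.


1/V - 1/Vm = 1/2541 - 1/5047 = 0.00019541
1/Vf - 1/Vm = 1/1500 - 1/5047 = 0.00046853
phi = 0.00019541 / 0.00046853 = 0.4171

0.4171


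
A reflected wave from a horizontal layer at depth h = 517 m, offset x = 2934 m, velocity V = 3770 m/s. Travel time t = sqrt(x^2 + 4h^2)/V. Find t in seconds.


x^2 + 4h^2 = 2934^2 + 4*517^2 = 8608356 + 1069156 = 9677512
sqrt(9677512) = 3110.87
t = 3110.87 / 3770 = 0.8252 s

0.8252


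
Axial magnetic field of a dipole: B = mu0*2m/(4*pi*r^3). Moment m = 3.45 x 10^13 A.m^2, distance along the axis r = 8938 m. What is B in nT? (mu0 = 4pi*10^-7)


m = 3.45 x 10^13 = 34500000000000 A.m^2
2m = 69000000000000 A.m^2
r^3 = 8938^3 = 714037549672
B = (4pi*10^-7) * 69000000000000 / (4*pi * 714037549672) * 1e9
= 86707957.239078 / 8972860481747.25 * 1e9
= 9663.3573 nT

9663.3573


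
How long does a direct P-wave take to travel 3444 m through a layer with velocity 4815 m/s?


t = x / V
= 3444 / 4815
= 0.7153 s

0.7153


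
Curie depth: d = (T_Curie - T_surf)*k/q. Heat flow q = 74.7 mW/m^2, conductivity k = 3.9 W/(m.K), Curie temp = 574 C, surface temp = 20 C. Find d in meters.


T_Curie - T_surf = 574 - 20 = 554 C
Convert q to W/m^2: 74.7 mW/m^2 = 0.0747 W/m^2
d = 554 * 3.9 / 0.0747 = 28923.69 m

28923.69


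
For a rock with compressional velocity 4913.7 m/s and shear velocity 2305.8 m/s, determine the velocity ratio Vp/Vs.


Vp/Vs = 4913.7 / 2305.8
= 2.131

2.131


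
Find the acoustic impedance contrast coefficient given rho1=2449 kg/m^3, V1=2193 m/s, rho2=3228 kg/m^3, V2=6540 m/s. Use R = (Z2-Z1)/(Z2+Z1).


Z1 = 2449 * 2193 = 5370657
Z2 = 3228 * 6540 = 21111120
R = (21111120 - 5370657) / (21111120 + 5370657) = 15740463 / 26481777 = 0.5944

0.5944


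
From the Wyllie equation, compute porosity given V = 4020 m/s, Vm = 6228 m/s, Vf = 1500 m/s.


1/V - 1/Vm = 1/4020 - 1/6228 = 8.819e-05
1/Vf - 1/Vm = 1/1500 - 1/6228 = 0.0005061
phi = 8.819e-05 / 0.0005061 = 0.1743

0.1743


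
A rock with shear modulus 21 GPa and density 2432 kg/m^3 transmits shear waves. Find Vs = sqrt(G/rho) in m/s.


Convert G to Pa: G = 21e9 Pa
Compute G/rho = 21e9 / 2432 = 8634868.4211
Vs = sqrt(8634868.4211) = 2938.51 m/s

2938.51


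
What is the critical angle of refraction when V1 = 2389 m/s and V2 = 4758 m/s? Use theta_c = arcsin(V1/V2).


V1/V2 = 2389/4758 = 0.502102
theta_c = arcsin(0.502102) = 30.1391 degrees

30.1391


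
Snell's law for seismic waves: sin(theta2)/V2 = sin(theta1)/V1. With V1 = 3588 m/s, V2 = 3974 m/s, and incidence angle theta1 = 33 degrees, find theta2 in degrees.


sin(theta1) = sin(33 deg) = 0.544639
sin(theta2) = V2/V1 * sin(theta1) = 3974/3588 * 0.544639 = 0.603232
theta2 = arcsin(0.603232) = 37.1017 degrees

37.1017


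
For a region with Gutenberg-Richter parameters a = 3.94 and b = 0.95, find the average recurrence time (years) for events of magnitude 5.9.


log10(N) = 3.94 - 0.95*5.9 = -1.665
N = 10^-1.665 = 0.021627
T = 1/N = 1/0.021627 = 46.2381 years

46.2381


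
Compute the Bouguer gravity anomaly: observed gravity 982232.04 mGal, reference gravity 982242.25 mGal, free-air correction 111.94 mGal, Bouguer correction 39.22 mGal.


BA = g_obs - g_ref + FAC - BC
= 982232.04 - 982242.25 + 111.94 - 39.22
= 62.51 mGal

62.51


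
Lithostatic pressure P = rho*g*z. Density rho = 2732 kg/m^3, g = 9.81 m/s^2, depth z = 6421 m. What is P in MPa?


P = rho * g * z / 1e6
= 2732 * 9.81 * 6421 / 1e6
= 172088707.32 / 1e6
= 172.0887 MPa

172.0887


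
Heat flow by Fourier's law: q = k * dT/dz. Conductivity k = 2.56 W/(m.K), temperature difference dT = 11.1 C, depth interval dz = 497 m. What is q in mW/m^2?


q = k * dT / dz * 1000
= 2.56 * 11.1 / 497 * 1000
= 0.057175 * 1000
= 57.1751 mW/m^2

57.1751


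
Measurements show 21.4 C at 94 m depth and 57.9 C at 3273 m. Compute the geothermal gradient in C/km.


dT = 57.9 - 21.4 = 36.5 C
dz = 3273 - 94 = 3179 m
gradient = dT/dz * 1000 = 36.5/3179 * 1000 = 11.4816 C/km

11.4816


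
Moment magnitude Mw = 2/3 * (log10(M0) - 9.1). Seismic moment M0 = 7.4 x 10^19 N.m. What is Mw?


log10(M0) = log10(7.4 x 10^19) = 19.8692
Mw = 2/3 * (19.8692 - 9.1)
= 2/3 * 10.7692
= 7.18

7.18


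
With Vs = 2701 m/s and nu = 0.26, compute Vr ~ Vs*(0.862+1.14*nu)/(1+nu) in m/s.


Numerator factor = 0.862 + 1.14*0.26 = 1.1584
Denominator = 1 + 0.26 = 1.26
Vr = 2701 * 1.1584 / 1.26 = 2483.21 m/s

2483.21


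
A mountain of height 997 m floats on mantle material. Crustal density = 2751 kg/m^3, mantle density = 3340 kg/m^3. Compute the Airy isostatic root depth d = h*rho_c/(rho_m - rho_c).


rho_m - rho_c = 3340 - 2751 = 589
d = 997 * 2751 / 589
= 2742747 / 589
= 4656.62 m

4656.62


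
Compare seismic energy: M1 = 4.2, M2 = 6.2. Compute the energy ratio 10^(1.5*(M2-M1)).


M2 - M1 = 6.2 - 4.2 = 2.0
1.5 * 2.0 = 3.0
ratio = 10^3.0 = 1000.0

1000.0


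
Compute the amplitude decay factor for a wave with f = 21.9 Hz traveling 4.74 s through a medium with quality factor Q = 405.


pi*f*t/Q = pi*21.9*4.74/405 = 0.805225
A/A0 = exp(-0.805225) = 0.446987

0.446987


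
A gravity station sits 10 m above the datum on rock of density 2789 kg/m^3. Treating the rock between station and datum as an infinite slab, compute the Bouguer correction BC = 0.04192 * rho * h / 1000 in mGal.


BC = 0.04192 * rho * h / 1000
= 0.04192 * 2789 * 10 / 1000
= 1.1691 mGal

1.1691


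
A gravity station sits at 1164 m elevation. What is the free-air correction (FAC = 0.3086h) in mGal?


FAC = 0.3086 * h
= 0.3086 * 1164
= 359.2104 mGal

359.2104


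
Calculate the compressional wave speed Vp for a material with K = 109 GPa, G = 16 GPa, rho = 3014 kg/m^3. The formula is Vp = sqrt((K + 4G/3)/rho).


First compute the effective modulus:
K + 4G/3 = 109e9 + 4*16e9/3 = 130333333333.33 Pa
Then divide by density:
130333333333.33 / 3014 = 43242645.4324 Pa/(kg/m^3)
Take the square root:
Vp = sqrt(43242645.4324) = 6575.91 m/s

6575.91


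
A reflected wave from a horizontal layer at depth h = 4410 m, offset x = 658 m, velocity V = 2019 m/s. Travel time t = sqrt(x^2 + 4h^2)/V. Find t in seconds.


x^2 + 4h^2 = 658^2 + 4*4410^2 = 432964 + 77792400 = 78225364
sqrt(78225364) = 8844.5104
t = 8844.5104 / 2019 = 4.3806 s

4.3806


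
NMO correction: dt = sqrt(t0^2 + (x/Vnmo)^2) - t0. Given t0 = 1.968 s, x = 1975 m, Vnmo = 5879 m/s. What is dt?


x/Vnmo = 1975/5879 = 0.335941
(x/Vnmo)^2 = 0.112857
t0^2 = 3.873024
sqrt(3.873024 + 0.112857) = 1.996467
dt = 1.996467 - 1.968 = 0.028467

0.028467


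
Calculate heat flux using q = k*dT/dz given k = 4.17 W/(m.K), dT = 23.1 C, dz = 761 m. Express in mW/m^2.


q = k * dT / dz * 1000
= 4.17 * 23.1 / 761 * 1000
= 0.12658 * 1000
= 126.5795 mW/m^2

126.5795


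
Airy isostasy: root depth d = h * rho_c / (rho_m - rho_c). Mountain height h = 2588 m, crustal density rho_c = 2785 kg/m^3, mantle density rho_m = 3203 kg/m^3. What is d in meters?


rho_m - rho_c = 3203 - 2785 = 418
d = 2588 * 2785 / 418
= 7207580 / 418
= 17243.01 m

17243.01


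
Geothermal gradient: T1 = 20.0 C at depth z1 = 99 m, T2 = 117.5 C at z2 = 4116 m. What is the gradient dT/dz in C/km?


dT = 117.5 - 20.0 = 97.5 C
dz = 4116 - 99 = 4017 m
gradient = dT/dz * 1000 = 97.5/4017 * 1000 = 24.2718 C/km

24.2718


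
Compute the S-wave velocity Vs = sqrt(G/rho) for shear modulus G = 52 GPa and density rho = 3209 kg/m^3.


Convert G to Pa: G = 52e9 Pa
Compute G/rho = 52e9 / 3209 = 16204425.0545
Vs = sqrt(16204425.0545) = 4025.47 m/s

4025.47


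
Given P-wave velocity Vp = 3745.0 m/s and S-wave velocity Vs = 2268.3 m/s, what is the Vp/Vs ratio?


Vp/Vs = 3745.0 / 2268.3
= 1.651

1.651


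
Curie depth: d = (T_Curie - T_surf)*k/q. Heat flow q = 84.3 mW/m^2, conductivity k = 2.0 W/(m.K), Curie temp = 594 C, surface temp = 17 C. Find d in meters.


T_Curie - T_surf = 594 - 17 = 577 C
Convert q to W/m^2: 84.3 mW/m^2 = 0.0843 W/m^2
d = 577 * 2.0 / 0.0843 = 13689.21 m

13689.21


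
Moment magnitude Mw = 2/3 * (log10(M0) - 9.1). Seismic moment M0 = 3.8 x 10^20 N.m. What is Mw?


log10(M0) = log10(3.8 x 10^20) = 20.5798
Mw = 2/3 * (20.5798 - 9.1)
= 2/3 * 11.4798
= 7.65

7.65


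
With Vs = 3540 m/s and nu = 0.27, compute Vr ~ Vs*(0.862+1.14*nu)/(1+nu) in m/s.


Numerator factor = 0.862 + 1.14*0.27 = 1.1698
Denominator = 1 + 0.27 = 1.27
Vr = 3540 * 1.1698 / 1.27 = 3260.7 m/s

3260.7


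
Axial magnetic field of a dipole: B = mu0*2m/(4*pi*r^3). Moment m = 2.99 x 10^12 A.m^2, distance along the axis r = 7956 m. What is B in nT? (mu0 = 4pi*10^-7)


m = 2.99 x 10^12 = 2990000000000 A.m^2
2m = 5980000000000 A.m^2
r^3 = 7956^3 = 503598378816
B = (4pi*10^-7) * 5980000000000 / (4*pi * 503598378816) * 1e9
= 7514689.627387 / 6328403868992.3 * 1e9
= 1187.4542 nT

1187.4542


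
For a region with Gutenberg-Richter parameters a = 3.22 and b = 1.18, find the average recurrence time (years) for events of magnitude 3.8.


log10(N) = 3.22 - 1.18*3.8 = -1.264
N = 10^-1.264 = 0.05445
T = 1/N = 1/0.05445 = 18.3654 years

18.3654


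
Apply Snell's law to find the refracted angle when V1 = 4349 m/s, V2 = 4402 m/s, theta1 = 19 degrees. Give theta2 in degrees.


sin(theta1) = sin(19 deg) = 0.325568
sin(theta2) = V2/V1 * sin(theta1) = 4402/4349 * 0.325568 = 0.329536
theta2 = arcsin(0.329536) = 19.2406 degrees

19.2406


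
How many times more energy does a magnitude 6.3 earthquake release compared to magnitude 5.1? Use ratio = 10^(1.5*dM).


M2 - M1 = 6.3 - 5.1 = 1.2
1.5 * 1.2 = 1.8
ratio = 10^1.8 = 63.1

63.1


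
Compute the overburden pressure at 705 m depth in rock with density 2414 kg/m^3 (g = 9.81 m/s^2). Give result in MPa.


P = rho * g * z / 1e6
= 2414 * 9.81 * 705 / 1e6
= 16695344.7 / 1e6
= 16.6953 MPa

16.6953


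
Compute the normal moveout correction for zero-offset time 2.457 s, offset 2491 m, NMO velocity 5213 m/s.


x/Vnmo = 2491/5213 = 0.477844
(x/Vnmo)^2 = 0.228335
t0^2 = 6.036849
sqrt(6.036849 + 0.228335) = 2.503035
dt = 2.503035 - 2.457 = 0.046035

0.046035


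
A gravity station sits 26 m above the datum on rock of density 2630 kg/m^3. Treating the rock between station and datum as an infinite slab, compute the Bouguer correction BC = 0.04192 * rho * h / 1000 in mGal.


BC = 0.04192 * rho * h / 1000
= 0.04192 * 2630 * 26 / 1000
= 2.8665 mGal

2.8665


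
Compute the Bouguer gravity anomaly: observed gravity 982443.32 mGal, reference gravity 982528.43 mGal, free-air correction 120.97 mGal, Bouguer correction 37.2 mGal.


BA = g_obs - g_ref + FAC - BC
= 982443.32 - 982528.43 + 120.97 - 37.2
= -1.34 mGal

-1.34


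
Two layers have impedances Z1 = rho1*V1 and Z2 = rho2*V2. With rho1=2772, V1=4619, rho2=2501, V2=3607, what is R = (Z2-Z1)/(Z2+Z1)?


Z1 = 2772 * 4619 = 12803868
Z2 = 2501 * 3607 = 9021107
R = (9021107 - 12803868) / (9021107 + 12803868) = -3782761 / 21824975 = -0.1733

-0.1733


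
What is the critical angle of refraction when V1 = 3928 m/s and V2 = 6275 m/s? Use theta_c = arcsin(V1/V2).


V1/V2 = 3928/6275 = 0.625976
theta_c = arcsin(0.625976) = 38.7539 degrees

38.7539


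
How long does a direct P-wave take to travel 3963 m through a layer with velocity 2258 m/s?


t = x / V
= 3963 / 2258
= 1.7551 s

1.7551


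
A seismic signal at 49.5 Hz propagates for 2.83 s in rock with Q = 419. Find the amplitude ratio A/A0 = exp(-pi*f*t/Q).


pi*f*t/Q = pi*49.5*2.83/419 = 1.050334
A/A0 = exp(-1.050334) = 0.349821

0.349821


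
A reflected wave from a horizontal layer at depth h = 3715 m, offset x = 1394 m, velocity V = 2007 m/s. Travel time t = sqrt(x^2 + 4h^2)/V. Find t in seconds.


x^2 + 4h^2 = 1394^2 + 4*3715^2 = 1943236 + 55204900 = 57148136
sqrt(57148136) = 7559.6386
t = 7559.6386 / 2007 = 3.7666 s

3.7666


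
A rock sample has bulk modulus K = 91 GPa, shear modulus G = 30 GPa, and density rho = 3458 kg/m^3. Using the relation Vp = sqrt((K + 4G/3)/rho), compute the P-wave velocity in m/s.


First compute the effective modulus:
K + 4G/3 = 91e9 + 4*30e9/3 = 131000000000.0 Pa
Then divide by density:
131000000000.0 / 3458 = 37883169.4621 Pa/(kg/m^3)
Take the square root:
Vp = sqrt(37883169.4621) = 6154.93 m/s

6154.93


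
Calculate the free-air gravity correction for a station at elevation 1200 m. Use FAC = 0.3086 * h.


FAC = 0.3086 * h
= 0.3086 * 1200
= 370.32 mGal

370.32


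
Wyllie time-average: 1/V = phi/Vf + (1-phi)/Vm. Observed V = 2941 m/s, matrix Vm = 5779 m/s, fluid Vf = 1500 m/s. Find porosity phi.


1/V - 1/Vm = 1/2941 - 1/5779 = 0.00016698
1/Vf - 1/Vm = 1/1500 - 1/5779 = 0.00049363
phi = 0.00016698 / 0.00049363 = 0.3383

0.3383


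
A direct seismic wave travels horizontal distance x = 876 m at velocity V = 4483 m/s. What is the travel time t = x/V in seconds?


t = x / V
= 876 / 4483
= 0.1954 s

0.1954


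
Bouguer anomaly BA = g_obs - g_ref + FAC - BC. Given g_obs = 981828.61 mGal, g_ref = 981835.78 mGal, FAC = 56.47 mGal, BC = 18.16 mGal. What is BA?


BA = g_obs - g_ref + FAC - BC
= 981828.61 - 981835.78 + 56.47 - 18.16
= 31.14 mGal

31.14


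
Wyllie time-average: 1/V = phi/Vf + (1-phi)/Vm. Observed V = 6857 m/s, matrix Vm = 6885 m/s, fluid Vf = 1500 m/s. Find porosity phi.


1/V - 1/Vm = 1/6857 - 1/6885 = 5.9e-07
1/Vf - 1/Vm = 1/1500 - 1/6885 = 0.00052142
phi = 5.9e-07 / 0.00052142 = 0.0011

0.0011


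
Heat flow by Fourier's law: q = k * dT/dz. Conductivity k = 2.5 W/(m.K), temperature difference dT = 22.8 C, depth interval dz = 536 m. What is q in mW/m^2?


q = k * dT / dz * 1000
= 2.5 * 22.8 / 536 * 1000
= 0.106343 * 1000
= 106.3433 mW/m^2

106.3433


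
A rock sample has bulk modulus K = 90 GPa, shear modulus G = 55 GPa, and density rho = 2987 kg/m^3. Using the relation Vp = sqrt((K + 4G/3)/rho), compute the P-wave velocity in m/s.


First compute the effective modulus:
K + 4G/3 = 90e9 + 4*55e9/3 = 163333333333.33 Pa
Then divide by density:
163333333333.33 / 2987 = 54681397.1655 Pa/(kg/m^3)
Take the square root:
Vp = sqrt(54681397.1655) = 7394.69 m/s

7394.69


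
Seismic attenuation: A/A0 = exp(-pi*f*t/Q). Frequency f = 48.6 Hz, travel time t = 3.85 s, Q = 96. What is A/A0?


pi*f*t/Q = pi*48.6*3.85/96 = 6.12316
A/A0 = exp(-6.12316) = 0.002192

0.002192


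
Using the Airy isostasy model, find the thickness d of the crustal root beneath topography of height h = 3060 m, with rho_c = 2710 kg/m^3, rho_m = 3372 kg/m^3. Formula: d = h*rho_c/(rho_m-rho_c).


rho_m - rho_c = 3372 - 2710 = 662
d = 3060 * 2710 / 662
= 8292600 / 662
= 12526.59 m

12526.59


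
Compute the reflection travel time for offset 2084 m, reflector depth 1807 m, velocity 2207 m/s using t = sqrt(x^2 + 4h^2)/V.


x^2 + 4h^2 = 2084^2 + 4*1807^2 = 4343056 + 13060996 = 17404052
sqrt(17404052) = 4171.8164
t = 4171.8164 / 2207 = 1.8903 s

1.8903


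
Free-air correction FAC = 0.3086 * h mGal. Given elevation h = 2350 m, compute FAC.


FAC = 0.3086 * h
= 0.3086 * 2350
= 725.21 mGal

725.21


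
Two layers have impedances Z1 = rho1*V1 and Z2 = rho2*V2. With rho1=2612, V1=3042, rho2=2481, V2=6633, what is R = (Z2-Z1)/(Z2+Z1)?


Z1 = 2612 * 3042 = 7945704
Z2 = 2481 * 6633 = 16456473
R = (16456473 - 7945704) / (16456473 + 7945704) = 8510769 / 24402177 = 0.3488

0.3488


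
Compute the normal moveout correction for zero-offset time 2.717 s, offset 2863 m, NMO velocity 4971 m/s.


x/Vnmo = 2863/4971 = 0.57594
(x/Vnmo)^2 = 0.331707
t0^2 = 7.382089
sqrt(7.382089 + 0.331707) = 2.777372
dt = 2.777372 - 2.717 = 0.060372

0.060372


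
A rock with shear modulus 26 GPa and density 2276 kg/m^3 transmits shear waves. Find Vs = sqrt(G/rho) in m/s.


Convert G to Pa: G = 26e9 Pa
Compute G/rho = 26e9 / 2276 = 11423550.0879
Vs = sqrt(11423550.0879) = 3379.87 m/s

3379.87


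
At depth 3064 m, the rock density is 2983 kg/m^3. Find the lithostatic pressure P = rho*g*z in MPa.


P = rho * g * z / 1e6
= 2983 * 9.81 * 3064 / 1e6
= 89662536.72 / 1e6
= 89.6625 MPa

89.6625


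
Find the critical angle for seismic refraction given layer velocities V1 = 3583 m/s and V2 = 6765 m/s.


V1/V2 = 3583/6765 = 0.529638
theta_c = arcsin(0.529638) = 31.981 degrees

31.981


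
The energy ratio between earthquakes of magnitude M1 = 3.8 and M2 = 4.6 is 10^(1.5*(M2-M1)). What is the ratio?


M2 - M1 = 4.6 - 3.8 = 0.8
1.5 * 0.8 = 1.2
ratio = 10^1.2 = 15.85

15.85


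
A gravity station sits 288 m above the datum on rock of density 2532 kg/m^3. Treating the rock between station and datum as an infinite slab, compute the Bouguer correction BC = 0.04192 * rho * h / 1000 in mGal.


BC = 0.04192 * rho * h / 1000
= 0.04192 * 2532 * 288 / 1000
= 30.5687 mGal

30.5687


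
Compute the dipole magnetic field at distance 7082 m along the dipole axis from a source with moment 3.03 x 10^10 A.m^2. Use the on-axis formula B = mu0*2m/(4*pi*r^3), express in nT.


m = 3.03 x 10^10 = 30300000000 A.m^2
2m = 60600000000 A.m^2
r^3 = 7082^3 = 355195755368
B = (4pi*10^-7) * 60600000000 / (4*pi * 355195755368) * 1e9
= 76152.205923 / 4463521502601.54 * 1e9
= 17.061 nT

17.061


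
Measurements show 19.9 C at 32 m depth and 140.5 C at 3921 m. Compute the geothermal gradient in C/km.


dT = 140.5 - 19.9 = 120.6 C
dz = 3921 - 32 = 3889 m
gradient = dT/dz * 1000 = 120.6/3889 * 1000 = 31.0105 C/km

31.0105


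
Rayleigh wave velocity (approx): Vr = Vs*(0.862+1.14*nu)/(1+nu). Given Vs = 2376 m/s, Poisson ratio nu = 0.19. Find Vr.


Numerator factor = 0.862 + 1.14*0.19 = 1.0786
Denominator = 1 + 0.19 = 1.19
Vr = 2376 * 1.0786 / 1.19 = 2153.57 m/s

2153.57


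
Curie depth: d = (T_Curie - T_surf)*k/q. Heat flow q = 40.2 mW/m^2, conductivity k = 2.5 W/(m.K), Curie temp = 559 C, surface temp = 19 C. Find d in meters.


T_Curie - T_surf = 559 - 19 = 540 C
Convert q to W/m^2: 40.2 mW/m^2 = 0.0402 W/m^2
d = 540 * 2.5 / 0.0402 = 33582.09 m

33582.09


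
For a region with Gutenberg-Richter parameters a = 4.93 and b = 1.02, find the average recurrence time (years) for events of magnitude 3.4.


log10(N) = 4.93 - 1.02*3.4 = 1.462
N = 10^1.462 = 28.973436
T = 1/N = 1/28.973436 = 0.0345 years

0.0345


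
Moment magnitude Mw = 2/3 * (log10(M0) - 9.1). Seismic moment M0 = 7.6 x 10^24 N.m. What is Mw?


log10(M0) = log10(7.6 x 10^24) = 24.8808
Mw = 2/3 * (24.8808 - 9.1)
= 2/3 * 15.7808
= 10.52

10.52


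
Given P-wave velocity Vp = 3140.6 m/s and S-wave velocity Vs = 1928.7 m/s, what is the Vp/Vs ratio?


Vp/Vs = 3140.6 / 1928.7
= 1.6284

1.6284


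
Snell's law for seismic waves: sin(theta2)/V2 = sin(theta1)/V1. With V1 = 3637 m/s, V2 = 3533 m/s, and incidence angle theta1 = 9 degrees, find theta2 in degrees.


sin(theta1) = sin(9 deg) = 0.156434
sin(theta2) = V2/V1 * sin(theta1) = 3533/3637 * 0.156434 = 0.151961
theta2 = arcsin(0.151961) = 8.7406 degrees

8.7406


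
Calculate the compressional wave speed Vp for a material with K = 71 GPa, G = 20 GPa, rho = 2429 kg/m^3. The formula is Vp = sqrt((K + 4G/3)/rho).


First compute the effective modulus:
K + 4G/3 = 71e9 + 4*20e9/3 = 97666666666.67 Pa
Then divide by density:
97666666666.67 / 2429 = 40208590.6409 Pa/(kg/m^3)
Take the square root:
Vp = sqrt(40208590.6409) = 6341.02 m/s

6341.02


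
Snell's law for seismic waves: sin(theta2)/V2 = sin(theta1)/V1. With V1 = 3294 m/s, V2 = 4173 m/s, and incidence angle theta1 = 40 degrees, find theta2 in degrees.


sin(theta1) = sin(40 deg) = 0.642788
sin(theta2) = V2/V1 * sin(theta1) = 4173/3294 * 0.642788 = 0.814315
theta2 = arcsin(0.814315) = 54.5197 degrees

54.5197


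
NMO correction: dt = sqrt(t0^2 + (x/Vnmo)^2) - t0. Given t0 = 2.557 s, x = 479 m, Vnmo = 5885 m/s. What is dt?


x/Vnmo = 479/5885 = 0.081393
(x/Vnmo)^2 = 0.006625
t0^2 = 6.538249
sqrt(6.538249 + 0.006625) = 2.558295
dt = 2.558295 - 2.557 = 0.001295

0.001295


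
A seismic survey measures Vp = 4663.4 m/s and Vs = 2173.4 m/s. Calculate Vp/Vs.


Vp/Vs = 4663.4 / 2173.4
= 2.1457

2.1457


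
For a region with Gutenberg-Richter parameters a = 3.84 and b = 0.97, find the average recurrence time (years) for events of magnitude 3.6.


log10(N) = 3.84 - 0.97*3.6 = 0.348
N = 10^0.348 = 2.228435
T = 1/N = 1/2.228435 = 0.4487 years

0.4487


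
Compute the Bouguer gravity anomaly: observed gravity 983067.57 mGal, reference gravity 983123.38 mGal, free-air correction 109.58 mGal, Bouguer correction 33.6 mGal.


BA = g_obs - g_ref + FAC - BC
= 983067.57 - 983123.38 + 109.58 - 33.6
= 20.17 mGal

20.17


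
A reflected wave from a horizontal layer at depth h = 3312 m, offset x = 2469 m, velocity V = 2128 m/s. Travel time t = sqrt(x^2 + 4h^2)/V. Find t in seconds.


x^2 + 4h^2 = 2469^2 + 4*3312^2 = 6095961 + 43877376 = 49973337
sqrt(49973337) = 7069.1822
t = 7069.1822 / 2128 = 3.322 s

3.322


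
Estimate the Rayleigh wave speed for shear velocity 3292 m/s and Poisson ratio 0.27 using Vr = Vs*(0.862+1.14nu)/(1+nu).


Numerator factor = 0.862 + 1.14*0.27 = 1.1698
Denominator = 1 + 0.27 = 1.27
Vr = 3292 * 1.1698 / 1.27 = 3032.27 m/s

3032.27


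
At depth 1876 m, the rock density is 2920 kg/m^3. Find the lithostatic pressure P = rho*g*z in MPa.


P = rho * g * z / 1e6
= 2920 * 9.81 * 1876 / 1e6
= 53738395.2 / 1e6
= 53.7384 MPa

53.7384


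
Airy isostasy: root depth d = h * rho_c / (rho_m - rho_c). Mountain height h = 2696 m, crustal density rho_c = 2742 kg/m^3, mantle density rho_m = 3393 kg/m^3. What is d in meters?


rho_m - rho_c = 3393 - 2742 = 651
d = 2696 * 2742 / 651
= 7392432 / 651
= 11355.5 m

11355.5


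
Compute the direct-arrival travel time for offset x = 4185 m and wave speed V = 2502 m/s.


t = x / V
= 4185 / 2502
= 1.6727 s

1.6727


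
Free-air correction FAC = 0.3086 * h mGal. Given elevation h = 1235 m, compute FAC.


FAC = 0.3086 * h
= 0.3086 * 1235
= 381.121 mGal

381.121


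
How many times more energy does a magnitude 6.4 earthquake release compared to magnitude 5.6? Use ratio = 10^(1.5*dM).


M2 - M1 = 6.4 - 5.6 = 0.8
1.5 * 0.8 = 1.2
ratio = 10^1.2 = 15.85

15.85


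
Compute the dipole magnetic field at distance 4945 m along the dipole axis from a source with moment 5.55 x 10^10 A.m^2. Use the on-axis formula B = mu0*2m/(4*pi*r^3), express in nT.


m = 5.55 x 10^10 = 55500000000 A.m^2
2m = 111000000000 A.m^2
r^3 = 4945^3 = 120920208625
B = (4pi*10^-7) * 111000000000 / (4*pi * 120920208625) * 1e9
= 139486.713819 / 1519528156347.38 * 1e9
= 91.7961 nT

91.7961


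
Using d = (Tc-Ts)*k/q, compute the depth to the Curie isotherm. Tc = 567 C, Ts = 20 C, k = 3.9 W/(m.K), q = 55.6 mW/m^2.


T_Curie - T_surf = 567 - 20 = 547 C
Convert q to W/m^2: 55.6 mW/m^2 = 0.0556 W/m^2
d = 547 * 3.9 / 0.0556 = 38368.71 m

38368.71


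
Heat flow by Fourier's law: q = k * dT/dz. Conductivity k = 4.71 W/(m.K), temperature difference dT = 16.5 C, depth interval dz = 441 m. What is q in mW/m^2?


q = k * dT / dz * 1000
= 4.71 * 16.5 / 441 * 1000
= 0.176224 * 1000
= 176.2245 mW/m^2

176.2245


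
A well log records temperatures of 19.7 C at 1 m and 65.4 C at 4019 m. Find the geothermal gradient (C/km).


dT = 65.4 - 19.7 = 45.7 C
dz = 4019 - 1 = 4018 m
gradient = dT/dz * 1000 = 45.7/4018 * 1000 = 11.3738 C/km

11.3738


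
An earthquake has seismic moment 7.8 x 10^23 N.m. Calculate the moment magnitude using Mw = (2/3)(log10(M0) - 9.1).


log10(M0) = log10(7.8 x 10^23) = 23.8921
Mw = 2/3 * (23.8921 - 9.1)
= 2/3 * 14.7921
= 9.86

9.86


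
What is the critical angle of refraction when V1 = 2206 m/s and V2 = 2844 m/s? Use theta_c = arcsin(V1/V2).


V1/V2 = 2206/2844 = 0.775668
theta_c = arcsin(0.775668) = 50.8656 degrees

50.8656


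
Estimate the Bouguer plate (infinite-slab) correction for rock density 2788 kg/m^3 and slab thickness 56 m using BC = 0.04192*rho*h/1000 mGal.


BC = 0.04192 * rho * h / 1000
= 0.04192 * 2788 * 56 / 1000
= 6.5449 mGal

6.5449


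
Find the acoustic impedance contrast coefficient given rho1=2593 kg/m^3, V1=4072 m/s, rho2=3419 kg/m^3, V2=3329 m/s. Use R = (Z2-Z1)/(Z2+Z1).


Z1 = 2593 * 4072 = 10558696
Z2 = 3419 * 3329 = 11381851
R = (11381851 - 10558696) / (11381851 + 10558696) = 823155 / 21940547 = 0.0375

0.0375


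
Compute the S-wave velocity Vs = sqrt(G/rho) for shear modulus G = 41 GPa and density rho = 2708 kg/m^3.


Convert G to Pa: G = 41e9 Pa
Compute G/rho = 41e9 / 2708 = 15140324.9631
Vs = sqrt(15140324.9631) = 3891.06 m/s

3891.06


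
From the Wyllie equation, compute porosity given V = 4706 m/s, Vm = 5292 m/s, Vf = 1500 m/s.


1/V - 1/Vm = 1/4706 - 1/5292 = 2.353e-05
1/Vf - 1/Vm = 1/1500 - 1/5292 = 0.0004777
phi = 2.353e-05 / 0.0004777 = 0.0493

0.0493


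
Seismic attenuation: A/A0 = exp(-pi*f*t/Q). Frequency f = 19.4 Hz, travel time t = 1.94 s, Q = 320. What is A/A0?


pi*f*t/Q = pi*19.4*1.94/320 = 0.369491
A/A0 = exp(-0.369491) = 0.691086

0.691086


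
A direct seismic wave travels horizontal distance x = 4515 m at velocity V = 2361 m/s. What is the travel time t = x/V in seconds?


t = x / V
= 4515 / 2361
= 1.9123 s

1.9123


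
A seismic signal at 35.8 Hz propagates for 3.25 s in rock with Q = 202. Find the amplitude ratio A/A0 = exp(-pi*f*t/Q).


pi*f*t/Q = pi*35.8*3.25/202 = 1.809526
A/A0 = exp(-1.809526) = 0.163732

0.163732


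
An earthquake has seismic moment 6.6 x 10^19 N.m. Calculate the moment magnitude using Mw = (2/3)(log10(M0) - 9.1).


log10(M0) = log10(6.6 x 10^19) = 19.8195
Mw = 2/3 * (19.8195 - 9.1)
= 2/3 * 10.7195
= 7.15

7.15


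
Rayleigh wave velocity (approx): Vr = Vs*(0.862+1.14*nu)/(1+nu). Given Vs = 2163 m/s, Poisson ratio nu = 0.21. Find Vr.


Numerator factor = 0.862 + 1.14*0.21 = 1.1014
Denominator = 1 + 0.21 = 1.21
Vr = 2163 * 1.1014 / 1.21 = 1968.87 m/s

1968.87


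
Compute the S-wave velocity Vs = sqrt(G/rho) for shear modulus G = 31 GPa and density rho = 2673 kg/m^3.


Convert G to Pa: G = 31e9 Pa
Compute G/rho = 31e9 / 2673 = 11597456.0419
Vs = sqrt(11597456.0419) = 3405.5 m/s

3405.5


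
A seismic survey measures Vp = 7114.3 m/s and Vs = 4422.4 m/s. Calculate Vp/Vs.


Vp/Vs = 7114.3 / 4422.4
= 1.6087

1.6087


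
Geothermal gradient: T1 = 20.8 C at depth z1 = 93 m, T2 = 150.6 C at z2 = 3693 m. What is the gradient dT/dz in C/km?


dT = 150.6 - 20.8 = 129.8 C
dz = 3693 - 93 = 3600 m
gradient = dT/dz * 1000 = 129.8/3600 * 1000 = 36.0556 C/km

36.0556


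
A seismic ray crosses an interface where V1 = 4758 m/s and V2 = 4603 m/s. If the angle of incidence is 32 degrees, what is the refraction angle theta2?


sin(theta1) = sin(32 deg) = 0.529919
sin(theta2) = V2/V1 * sin(theta1) = 4603/4758 * 0.529919 = 0.512656
theta2 = arcsin(0.512656) = 30.8409 degrees

30.8409


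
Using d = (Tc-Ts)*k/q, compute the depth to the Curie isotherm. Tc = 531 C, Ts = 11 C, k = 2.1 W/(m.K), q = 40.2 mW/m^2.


T_Curie - T_surf = 531 - 11 = 520 C
Convert q to W/m^2: 40.2 mW/m^2 = 0.0402 W/m^2
d = 520 * 2.1 / 0.0402 = 27164.18 m

27164.18


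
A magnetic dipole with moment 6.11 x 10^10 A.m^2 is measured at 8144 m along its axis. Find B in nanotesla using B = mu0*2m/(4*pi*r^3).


m = 6.11 x 10^10 = 61100000000 A.m^2
2m = 122200000000 A.m^2
r^3 = 8144^3 = 540148649984
B = (4pi*10^-7) * 122200000000 / (4*pi * 540148649984) * 1e9
= 153561.048907 / 6787708122544.72 * 1e9
= 22.6234 nT

22.6234


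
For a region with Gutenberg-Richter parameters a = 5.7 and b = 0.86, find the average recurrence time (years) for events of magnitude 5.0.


log10(N) = 5.7 - 0.86*5.0 = 1.4
N = 10^1.4 = 25.118864
T = 1/N = 1/25.118864 = 0.0398 years

0.0398


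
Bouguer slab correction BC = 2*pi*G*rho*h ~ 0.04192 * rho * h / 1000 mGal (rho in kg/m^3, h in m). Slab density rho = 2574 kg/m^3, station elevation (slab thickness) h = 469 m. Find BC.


BC = 0.04192 * rho * h / 1000
= 0.04192 * 2574 * 469 / 1000
= 50.6061 mGal

50.6061


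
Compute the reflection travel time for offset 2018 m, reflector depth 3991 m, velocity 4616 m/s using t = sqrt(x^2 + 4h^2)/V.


x^2 + 4h^2 = 2018^2 + 4*3991^2 = 4072324 + 63712324 = 67784648
sqrt(67784648) = 8233.1433
t = 8233.1433 / 4616 = 1.7836 s

1.7836


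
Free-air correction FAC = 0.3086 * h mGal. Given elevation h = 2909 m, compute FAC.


FAC = 0.3086 * h
= 0.3086 * 2909
= 897.7174 mGal

897.7174


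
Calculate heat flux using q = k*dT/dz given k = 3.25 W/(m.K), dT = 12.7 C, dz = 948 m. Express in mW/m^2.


q = k * dT / dz * 1000
= 3.25 * 12.7 / 948 * 1000
= 0.043539 * 1000
= 43.539 mW/m^2

43.539


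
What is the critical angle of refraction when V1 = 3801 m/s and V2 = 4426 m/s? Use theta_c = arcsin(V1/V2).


V1/V2 = 3801/4426 = 0.858789
theta_c = arcsin(0.858789) = 59.1809 degrees

59.1809


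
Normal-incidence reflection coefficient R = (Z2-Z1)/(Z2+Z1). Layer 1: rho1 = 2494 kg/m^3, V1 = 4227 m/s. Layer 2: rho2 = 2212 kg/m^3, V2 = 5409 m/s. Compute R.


Z1 = 2494 * 4227 = 10542138
Z2 = 2212 * 5409 = 11964708
R = (11964708 - 10542138) / (11964708 + 10542138) = 1422570 / 22506846 = 0.0632

0.0632


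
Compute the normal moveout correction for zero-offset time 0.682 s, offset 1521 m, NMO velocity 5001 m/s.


x/Vnmo = 1521/5001 = 0.304139
(x/Vnmo)^2 = 0.092501
t0^2 = 0.465124
sqrt(0.465124 + 0.092501) = 0.746743
dt = 0.746743 - 0.682 = 0.064743

0.064743


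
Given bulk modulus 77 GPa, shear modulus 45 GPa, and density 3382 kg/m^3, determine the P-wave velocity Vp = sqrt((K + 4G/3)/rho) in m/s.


First compute the effective modulus:
K + 4G/3 = 77e9 + 4*45e9/3 = 137000000000.0 Pa
Then divide by density:
137000000000.0 / 3382 = 40508574.8078 Pa/(kg/m^3)
Take the square root:
Vp = sqrt(40508574.8078) = 6364.63 m/s

6364.63


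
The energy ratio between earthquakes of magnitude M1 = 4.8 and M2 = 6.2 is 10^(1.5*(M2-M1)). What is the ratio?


M2 - M1 = 6.2 - 4.8 = 1.4
1.5 * 1.4 = 2.1
ratio = 10^2.1 = 125.89

125.89


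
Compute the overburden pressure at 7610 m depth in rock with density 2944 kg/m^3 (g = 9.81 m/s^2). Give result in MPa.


P = rho * g * z / 1e6
= 2944 * 9.81 * 7610 / 1e6
= 219781670.4 / 1e6
= 219.7817 MPa

219.7817


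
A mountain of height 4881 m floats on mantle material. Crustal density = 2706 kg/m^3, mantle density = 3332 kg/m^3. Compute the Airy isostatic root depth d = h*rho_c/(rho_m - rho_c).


rho_m - rho_c = 3332 - 2706 = 626
d = 4881 * 2706 / 626
= 13207986 / 626
= 21099.02 m

21099.02


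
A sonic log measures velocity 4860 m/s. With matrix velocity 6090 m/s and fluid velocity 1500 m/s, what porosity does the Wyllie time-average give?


1/V - 1/Vm = 1/4860 - 1/6090 = 4.156e-05
1/Vf - 1/Vm = 1/1500 - 1/6090 = 0.00050246
phi = 4.156e-05 / 0.00050246 = 0.0827

0.0827


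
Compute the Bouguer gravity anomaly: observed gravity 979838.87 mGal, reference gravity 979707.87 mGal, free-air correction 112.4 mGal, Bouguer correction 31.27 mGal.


BA = g_obs - g_ref + FAC - BC
= 979838.87 - 979707.87 + 112.4 - 31.27
= 212.13 mGal

212.13


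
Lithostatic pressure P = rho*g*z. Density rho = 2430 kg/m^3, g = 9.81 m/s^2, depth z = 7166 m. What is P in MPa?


P = rho * g * z / 1e6
= 2430 * 9.81 * 7166 / 1e6
= 170825257.8 / 1e6
= 170.8253 MPa

170.8253


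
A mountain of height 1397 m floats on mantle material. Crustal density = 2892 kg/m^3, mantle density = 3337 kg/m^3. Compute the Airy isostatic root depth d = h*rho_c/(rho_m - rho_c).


rho_m - rho_c = 3337 - 2892 = 445
d = 1397 * 2892 / 445
= 4040124 / 445
= 9078.93 m

9078.93


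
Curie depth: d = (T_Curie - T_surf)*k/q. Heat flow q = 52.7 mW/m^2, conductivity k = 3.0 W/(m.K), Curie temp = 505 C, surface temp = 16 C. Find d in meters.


T_Curie - T_surf = 505 - 16 = 489 C
Convert q to W/m^2: 52.7 mW/m^2 = 0.0527 W/m^2
d = 489 * 3.0 / 0.0527 = 27836.81 m

27836.81


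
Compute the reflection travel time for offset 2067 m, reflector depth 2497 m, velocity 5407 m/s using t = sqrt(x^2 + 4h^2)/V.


x^2 + 4h^2 = 2067^2 + 4*2497^2 = 4272489 + 24940036 = 29212525
sqrt(29212525) = 5404.8612
t = 5404.8612 / 5407 = 0.9996 s

0.9996


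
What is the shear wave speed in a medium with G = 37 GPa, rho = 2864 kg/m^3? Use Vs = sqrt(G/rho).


Convert G to Pa: G = 37e9 Pa
Compute G/rho = 37e9 / 2864 = 12918994.4134
Vs = sqrt(12918994.4134) = 3594.3 m/s

3594.3


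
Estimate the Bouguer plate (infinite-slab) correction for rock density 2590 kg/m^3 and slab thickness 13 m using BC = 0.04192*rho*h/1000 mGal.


BC = 0.04192 * rho * h / 1000
= 0.04192 * 2590 * 13 / 1000
= 1.4114 mGal

1.4114


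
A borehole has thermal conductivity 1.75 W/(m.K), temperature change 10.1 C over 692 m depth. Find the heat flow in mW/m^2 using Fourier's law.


q = k * dT / dz * 1000
= 1.75 * 10.1 / 692 * 1000
= 0.025542 * 1000
= 25.5419 mW/m^2

25.5419


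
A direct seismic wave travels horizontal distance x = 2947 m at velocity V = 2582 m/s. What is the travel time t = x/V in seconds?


t = x / V
= 2947 / 2582
= 1.1414 s

1.1414


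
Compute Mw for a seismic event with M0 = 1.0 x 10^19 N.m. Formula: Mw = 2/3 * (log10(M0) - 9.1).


log10(M0) = log10(1.0 x 10^19) = 19.0
Mw = 2/3 * (19.0 - 9.1)
= 2/3 * 9.9
= 6.6

6.6


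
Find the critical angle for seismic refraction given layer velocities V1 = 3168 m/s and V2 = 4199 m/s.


V1/V2 = 3168/4199 = 0.754465
theta_c = arcsin(0.754465) = 48.9787 degrees

48.9787


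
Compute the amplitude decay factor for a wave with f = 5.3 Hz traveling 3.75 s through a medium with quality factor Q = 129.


pi*f*t/Q = pi*5.3*3.75/129 = 0.484024
A/A0 = exp(-0.484024) = 0.616298

0.616298


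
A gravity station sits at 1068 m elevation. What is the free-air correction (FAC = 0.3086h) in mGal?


FAC = 0.3086 * h
= 0.3086 * 1068
= 329.5848 mGal

329.5848


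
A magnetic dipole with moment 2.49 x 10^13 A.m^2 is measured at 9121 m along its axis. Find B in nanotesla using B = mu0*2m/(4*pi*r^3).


m = 2.49 x 10^13 = 24900000000000 A.m^2
2m = 49800000000000 A.m^2
r^3 = 9121^3 = 758800078561
B = (4pi*10^-7) * 49800000000000 / (4*pi * 758800078561) * 1e9
= 62580525.659509 / 9535363009402.38 * 1e9
= 6562.9935 nT

6562.9935


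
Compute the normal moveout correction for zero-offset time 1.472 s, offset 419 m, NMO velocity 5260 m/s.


x/Vnmo = 419/5260 = 0.079658
(x/Vnmo)^2 = 0.006345
t0^2 = 2.166784
sqrt(2.166784 + 0.006345) = 1.474154
dt = 1.474154 - 1.472 = 0.002154

0.002154


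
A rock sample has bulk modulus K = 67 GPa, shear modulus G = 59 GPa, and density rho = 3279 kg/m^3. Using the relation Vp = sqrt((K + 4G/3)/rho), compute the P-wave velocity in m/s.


First compute the effective modulus:
K + 4G/3 = 67e9 + 4*59e9/3 = 145666666666.67 Pa
Then divide by density:
145666666666.67 / 3279 = 44424113.0426 Pa/(kg/m^3)
Take the square root:
Vp = sqrt(44424113.0426) = 6665.14 m/s

6665.14


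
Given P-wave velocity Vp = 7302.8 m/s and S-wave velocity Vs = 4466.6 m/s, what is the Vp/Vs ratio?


Vp/Vs = 7302.8 / 4466.6
= 1.635

1.635


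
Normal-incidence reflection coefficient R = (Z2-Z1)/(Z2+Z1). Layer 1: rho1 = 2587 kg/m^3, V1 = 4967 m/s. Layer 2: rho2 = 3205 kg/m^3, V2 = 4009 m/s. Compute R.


Z1 = 2587 * 4967 = 12849629
Z2 = 3205 * 4009 = 12848845
R = (12848845 - 12849629) / (12848845 + 12849629) = -784 / 25698474 = -0.0

-0.0


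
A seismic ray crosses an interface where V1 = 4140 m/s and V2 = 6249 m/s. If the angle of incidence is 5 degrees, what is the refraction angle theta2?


sin(theta1) = sin(5 deg) = 0.087156
sin(theta2) = V2/V1 * sin(theta1) = 6249/4140 * 0.087156 = 0.131555
theta2 = arcsin(0.131555) = 7.5594 degrees

7.5594


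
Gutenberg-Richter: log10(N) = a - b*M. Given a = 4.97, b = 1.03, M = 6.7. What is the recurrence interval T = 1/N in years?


log10(N) = 4.97 - 1.03*6.7 = -1.931
N = 10^-1.931 = 0.011722
T = 1/N = 1/0.011722 = 85.31 years

85.31


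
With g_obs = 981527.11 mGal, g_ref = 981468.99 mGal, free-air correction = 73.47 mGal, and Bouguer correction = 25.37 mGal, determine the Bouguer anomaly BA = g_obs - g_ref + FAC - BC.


BA = g_obs - g_ref + FAC - BC
= 981527.11 - 981468.99 + 73.47 - 25.37
= 106.22 mGal

106.22


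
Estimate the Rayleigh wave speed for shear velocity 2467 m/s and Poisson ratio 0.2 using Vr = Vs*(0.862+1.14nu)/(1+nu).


Numerator factor = 0.862 + 1.14*0.2 = 1.09
Denominator = 1 + 0.2 = 1.2
Vr = 2467 * 1.09 / 1.2 = 2240.86 m/s

2240.86


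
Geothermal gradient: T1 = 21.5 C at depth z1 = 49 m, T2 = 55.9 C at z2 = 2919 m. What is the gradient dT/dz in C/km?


dT = 55.9 - 21.5 = 34.4 C
dz = 2919 - 49 = 2870 m
gradient = dT/dz * 1000 = 34.4/2870 * 1000 = 11.9861 C/km

11.9861


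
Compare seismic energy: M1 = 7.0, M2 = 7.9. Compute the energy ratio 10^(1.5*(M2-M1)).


M2 - M1 = 7.9 - 7.0 = 0.9
1.5 * 0.9 = 1.35
ratio = 10^1.35 = 22.39

22.39


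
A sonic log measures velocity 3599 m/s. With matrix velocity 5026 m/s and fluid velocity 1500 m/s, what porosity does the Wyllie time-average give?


1/V - 1/Vm = 1/3599 - 1/5026 = 7.889e-05
1/Vf - 1/Vm = 1/1500 - 1/5026 = 0.0004677
phi = 7.889e-05 / 0.0004677 = 0.1687

0.1687
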